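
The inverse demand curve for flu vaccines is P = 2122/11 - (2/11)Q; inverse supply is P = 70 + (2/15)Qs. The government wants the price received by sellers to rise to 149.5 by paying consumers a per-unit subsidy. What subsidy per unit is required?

Required subsidy s = 65 per unit

At a seller price of 149.5, quantity supplied is -525 + 7.5·149.5 = 596.25.
Buyers absorb 596.25 only when they pay Pb = 2122/11 − (2/11)·596.25 = 84.5.
s = Ps − Pb = 149.5 − 84.5 = 65.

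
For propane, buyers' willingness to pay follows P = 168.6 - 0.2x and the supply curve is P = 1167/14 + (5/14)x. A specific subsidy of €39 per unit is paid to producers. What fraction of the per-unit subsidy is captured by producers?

Producer share = 25/39

Pre-subsidy: 168.6 - 0.2x = 1167/14 + (5/14)x gives x* = 153 and P* = 138.
With the subsidy, sellers receive Ps = Pb + 39 for each unit, where Pb is the price buyers pay.
On the curves, Pb = 168.6 - 0.2x and Ps = 1167/14 + (5/14)x; the wedge Ps − Pb = 39 gives 1167/14 + (5/14)x − (168.6 - 0.2x) = 39, so x' = 223.
Then Pb = 168.6 − 0.2·223 = 124 and Ps = 1167/14 + (5/14)·223 = 163.
Buyers' price falls by P* − Pb = 138 − 124 = 14; sellers' price rises by Ps − P* = 163 − 138 = 25.
So producers capture 25/39 = 25/39 of each unit of subsidy.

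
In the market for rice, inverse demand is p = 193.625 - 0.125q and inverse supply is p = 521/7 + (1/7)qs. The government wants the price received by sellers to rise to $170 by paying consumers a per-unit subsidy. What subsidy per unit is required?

At a seller price of 170, quantity supplied is -521 + 7·170 = 669.
Buyers absorb 669 only when they pay pb = 193.625 − 0.125·669 = 110.
s = ps − pb = 170 − 110 = 60.

Required subsidy s = $60 per unit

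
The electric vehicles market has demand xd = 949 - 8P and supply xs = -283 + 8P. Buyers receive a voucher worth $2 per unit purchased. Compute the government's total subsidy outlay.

Pre-subsidy: 949 - 8P = -283 + 8P gives P* = 77, x* = 333.
With the rebate, buyers effectively pay Pb = Ps − 2, where Ps is the price sellers receive.
Demand in terms of Ps becomes xd = 949 − 8(Ps − 2) = 965 - 8Ps. Setting this equal to supply: 965 - 8Ps = -283 + 8Ps, so Ps = 78.
Buyers pay Pb = 78 − 2 = 76; x' = -283 + 8·78 = 341.
Government outlay = subsidy × quantity = 2 × 341 = 682.

Government cost = $682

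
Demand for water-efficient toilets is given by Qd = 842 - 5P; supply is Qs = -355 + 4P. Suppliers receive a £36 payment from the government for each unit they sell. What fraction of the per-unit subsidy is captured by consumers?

Consumer share = 4/9

Pre-subsidy: 842 - 5P = -355 + 4P gives P* = 133, Q* = 177.
With the subsidy, sellers receive Ps = Pb + 36 for each unit, where Pb is the price buyers pay.
Supply in terms of Pb becomes Qs = -355 + 4(Pb + 36) = -211 + 4Pb. Setting this equal to demand: 842 - 5Pb = -211 + 4Pb, so Pb = 117.
Sellers receive Ps = 117 + 36 = 153; Q' = 842 − 5·117 = 257.
Buyers' price falls by P* − Pb = 133 − 117 = 16; sellers' price rises by Ps − P* = 153 − 133 = 20.
So consumers capture 16/36 = 4/9 of each unit of subsidy.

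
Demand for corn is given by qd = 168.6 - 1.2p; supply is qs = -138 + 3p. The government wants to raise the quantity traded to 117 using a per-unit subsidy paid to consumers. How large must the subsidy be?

Required subsidy s = 42 per unit

At q = 117, invert demand for the buyer price: pb = (168.6 − 117)/1.2 = 43; invert supply for the seller price: ps = (117 − (-138))/3 = 85.
The subsidy must fill the gap: s = ps − pb = 85 − 43 = 42.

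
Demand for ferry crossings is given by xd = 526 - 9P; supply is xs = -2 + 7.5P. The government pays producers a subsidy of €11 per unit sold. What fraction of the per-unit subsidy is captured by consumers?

Consumer share = 5/11

Pre-subsidy: 526 - 9P = -2 + 7.5P gives P* = 32, x* = 238.
With the subsidy, sellers receive Ps = Pb + 11 for each unit, where Pb is the price buyers pay.
Supply in terms of Pb becomes xs = -2 + 7.5(Pb + 11) = 80.5 + 7.5Pb. Setting this equal to demand: 526 - 9Pb = 80.5 + 7.5Pb, so Pb = 27.
Sellers receive Ps = 27 + 11 = 38; x' = 526 − 9·27 = 283.
Buyers' price falls by P* − Pb = 32 − 27 = 5; sellers' price rises by Ps − P* = 38 − 32 = 6.
So consumers capture 5/11 = 5/11 of each unit of subsidy.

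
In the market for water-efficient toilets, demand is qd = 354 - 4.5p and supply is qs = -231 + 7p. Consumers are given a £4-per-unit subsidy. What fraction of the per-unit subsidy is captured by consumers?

Consumer share = 14/23

Pre-subsidy: 354 - 4.5p = -231 + 7p gives p* = 1170/23, q* = 2877/23.
With the rebate, buyers effectively pay pb = ps − 4, where ps is the price sellers receive.
Demand in terms of ps becomes qd = 354 − 4.5(ps − 4) = 372 - 4.5ps. Setting this equal to supply: 372 - 4.5ps = -231 + 7ps, so ps = 1206/23.
Buyers pay pb = 1206/23 − 4 = 1114/23; q' = -231 + 7·(1206/23) = 3129/23.
Buyers' price falls by p* − pb = 1170/23 − 1114/23 = 56/23; sellers' price rises by ps − p* = 1206/23 − 1170/23 = 36/23.
So consumers capture (56/23)/4 = 14/23 of each unit of subsidy.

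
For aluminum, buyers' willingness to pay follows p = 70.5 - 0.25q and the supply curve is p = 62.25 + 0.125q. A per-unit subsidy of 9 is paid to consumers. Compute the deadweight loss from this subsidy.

Pre-subsidy: 70.5 - 0.25q = 62.25 + 0.125q gives q* = 22 and p* = 65.
With the rebate, buyers effectively pay pb = ps − 9, where ps is the price sellers receive.
On the curves, pb = 70.5 - 0.25q and ps = 62.25 + 0.125q; the wedge ps − pb = 9 gives 62.25 + 0.125q − (70.5 - 0.25q) = 9, so q' = 46.
Then pb = 70.5 − 0.25·46 = 59 and ps = 62.25 + 0.125·46 = 68.
The subsidy expands output by 46 − 22 = 24 past the efficient level; on those units the gap between marginal cost and willingness to pay runs from 0 up to 9.
DWL = ½ × 9 × 24 = 108.

Deadweight loss = 108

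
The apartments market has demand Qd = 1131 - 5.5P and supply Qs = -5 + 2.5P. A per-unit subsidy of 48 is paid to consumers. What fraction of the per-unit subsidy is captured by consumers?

Pre-subsidy: 1131 - 5.5P = -5 + 2.5P gives P* = 142, Q* = 350.
With the rebate, buyers effectively pay Pb = Ps − 48, where Ps is the price sellers receive.
Demand in terms of Ps becomes Qd = 1131 − 5.5(Ps − 48) = 1395 - 5.5Ps. Setting this equal to supply: 1395 - 5.5Ps = -5 + 2.5Ps, so Ps = 175.
Buyers pay Pb = 175 − 48 = 127; Q' = -5 + 2.5·175 = 432.5.
Buyers' price falls by P* − Pb = 142 − 127 = 15; sellers' price rises by Ps − P* = 175 − 142 = 33.
So consumers capture 15/48 = 0.3125 of each unit of subsidy.

Consumer share = 0.3125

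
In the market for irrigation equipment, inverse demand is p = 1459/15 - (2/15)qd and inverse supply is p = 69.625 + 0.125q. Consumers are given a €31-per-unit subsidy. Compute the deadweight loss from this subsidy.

Deadweight loss = €1860

Pre-subsidy: 1459/15 - (2/15)q = 69.625 + 0.125q gives q* = 107 and p* = 83.
With the rebate, buyers effectively pay pb = ps − 31, where ps is the price sellers receive.
On the curves, pb = 1459/15 - (2/15)q and ps = 69.625 + 0.125q; the wedge ps − pb = 31 gives 69.625 + 0.125q − (1459/15 - (2/15)q) = 31, so q' = 227.
Then pb = 1459/15 − (2/15)·227 = 67 and ps = 69.625 + 0.125·227 = 98.
The subsidy expands output by 227 − 107 = 120 past the efficient level; on those units the gap between marginal cost and willingness to pay runs from 0 up to 31.
DWL = ½ × 31 × 120 = 1860.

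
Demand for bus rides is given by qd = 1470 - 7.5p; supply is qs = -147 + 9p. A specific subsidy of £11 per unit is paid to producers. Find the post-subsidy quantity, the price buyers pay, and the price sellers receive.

q' = 780; buyers pay £92; sellers receive £103

Pre-subsidy: 1470 - 7.5p = -147 + 9p gives p* = 98, q* = 735.
With the subsidy, sellers receive ps = pb + 11 for each unit, where pb is the price buyers pay.
Supply in terms of pb becomes qs = -147 + 9(pb + 11) = -48 + 9pb. Setting this equal to demand: 1470 - 7.5pb = -48 + 9pb, so pb = 92.
Sellers receive ps = 92 + 11 = 103; q' = 1470 − 7.5·92 = 780.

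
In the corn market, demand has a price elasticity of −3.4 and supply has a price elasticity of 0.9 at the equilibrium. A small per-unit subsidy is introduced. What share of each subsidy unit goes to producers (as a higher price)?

Producer share = 34/43

For a small subsidy around the equilibrium, the benefit split depends on the relative slopes, which at a point are proportional to the elasticities.
Buyer share = εs/(εs + |εd|) = 0.9/(0.9 + 3.4) = 9/43; seller share = |εd|/(εs + |εd|) = 34/43.
So producers capture 34/43 of the subsidy.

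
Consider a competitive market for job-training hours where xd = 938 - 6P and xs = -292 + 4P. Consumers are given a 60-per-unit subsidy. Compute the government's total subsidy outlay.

Pre-subsidy: 938 - 6P = -292 + 4P gives P* = 123, x* = 200.
With the rebate, buyers effectively pay Pb = Ps − 60, where Ps is the price sellers receive.
Demand in terms of Ps becomes xd = 938 − 6(Ps − 60) = 1298 - 6Ps. Setting this equal to supply: 1298 - 6Ps = -292 + 4Ps, so Ps = 159.
Buyers pay Pb = 159 − 60 = 99; x' = -292 + 4·159 = 344.
Government outlay = subsidy × quantity = 60 × 344 = 20640.

Government cost = 20640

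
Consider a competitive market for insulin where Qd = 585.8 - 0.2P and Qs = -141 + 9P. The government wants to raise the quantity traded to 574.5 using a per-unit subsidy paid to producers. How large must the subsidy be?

At Q = 574.5, invert demand for the buyer price: Pb = (585.8 − 574.5)/0.2 = 56.5; invert supply for the seller price: Ps = (574.5 − (-141))/9 = 79.5.
The subsidy must fill the gap: s = Ps − Pb = 79.5 − 56.5 = 23.

Required subsidy s = 23 per unit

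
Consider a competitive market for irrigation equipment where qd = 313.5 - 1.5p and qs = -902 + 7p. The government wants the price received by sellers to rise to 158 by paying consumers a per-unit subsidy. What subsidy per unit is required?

Required subsidy s = 85 per unit

At a seller price of 158, quantity supplied is -902 + 7·158 = 204.
Buyers absorb 204 only when they pay pb with 313.5 − 1.5·pb = 204, i.e. pb = 73.
s = ps − pb = 158 − 73 = 85.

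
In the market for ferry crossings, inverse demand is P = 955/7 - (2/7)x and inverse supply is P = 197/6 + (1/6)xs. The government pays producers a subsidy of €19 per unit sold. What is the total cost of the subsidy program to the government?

Government cost = €5149

Pre-subsidy: 955/7 - (2/7)x = 197/6 + (1/6)x gives x* = 229 and P* = 71.
With the subsidy, sellers receive Ps = Pb + 19 for each unit, where Pb is the price buyers pay.
On the curves, Pb = 955/7 - (2/7)x and Ps = 197/6 + (1/6)x; the wedge Ps − Pb = 19 gives 197/6 + (1/6)x − (955/7 - (2/7)x) = 19, so x' = 271.
Then Pb = 955/7 − (2/7)·271 = 59 and Ps = 197/6 + (1/6)·271 = 78.
Government outlay = subsidy × quantity = 19 × 271 = 5149.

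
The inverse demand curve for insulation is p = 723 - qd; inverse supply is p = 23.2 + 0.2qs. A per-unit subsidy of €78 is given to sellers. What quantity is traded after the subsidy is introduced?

q' = 3889/6

Pre-subsidy: 723 - q = 23.2 + 0.2q gives q* = 3499/6 and p* = 839/6.
With the subsidy, sellers receive ps = pb + 78 for each unit, where pb is the price buyers pay.
On the curves, pb = 723 - q and ps = 23.2 + 0.2q; the wedge ps − pb = 78 gives 23.2 + 0.2q − (723 - q) = 78, so q' = 3889/6.
Then pb = 723 − 1·(3889/6) = 449/6 and ps = 23.2 + 0.2·(3889/6) = 917/6.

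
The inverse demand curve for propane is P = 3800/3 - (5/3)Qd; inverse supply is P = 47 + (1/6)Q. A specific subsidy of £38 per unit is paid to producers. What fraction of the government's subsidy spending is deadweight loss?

Pre-subsidy: 3800/3 - (5/3)Q = 47 + (1/6)Q gives Q* = 7318/11 and P* = 5210/33.
With the subsidy, sellers receive Ps = Pb + 38 for each unit, where Pb is the price buyers pay.
On the curves, Pb = 3800/3 - (5/3)Q and Ps = 47 + (1/6)Q; the wedge Ps − Pb = 38 gives 47 + (1/6)Q − (3800/3 - (5/3)Q) = 38, so Q' = 686.
Then Pb = 3800/3 − (5/3)·686 = 370/3 and Ps = 47 + (1/6)·686 = 484/3.
ΔCS = ½(7318/11 + 686)(5210/33 − 370/3) = 2824160/121; ΔPS = ½(7318/11 + 686)(484/3 − 5210/33) = 282416/121.
Government spending = 38 × 686 = 26068.
DWL = ½ × 38 × (686 − 7318/11) = 4332/11; fraction = (4332/11) / 26068 = 57/3773.

DWL / government spending = 57/3773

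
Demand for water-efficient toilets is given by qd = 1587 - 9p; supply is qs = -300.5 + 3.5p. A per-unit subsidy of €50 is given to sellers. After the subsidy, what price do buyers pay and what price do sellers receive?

Buyers pay €137; sellers receive €187

Pre-subsidy: 1587 - 9p = -300.5 + 3.5p gives p* = 151, q* = 228.
With the subsidy, sellers receive ps = pb + 50 for each unit, where pb is the price buyers pay.
Supply in terms of pb becomes qs = -300.5 + 3.5(pb + 50) = -125.5 + 3.5pb. Setting this equal to demand: 1587 - 9pb = -125.5 + 3.5pb, so pb = 137.
Sellers receive ps = 137 + 50 = 187; q' = 1587 − 9·137 = 354.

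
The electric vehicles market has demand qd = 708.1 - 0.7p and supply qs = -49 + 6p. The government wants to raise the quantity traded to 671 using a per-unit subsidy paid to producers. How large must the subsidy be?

At q = 671, invert demand for the buyer price: pb = (708.1 − 671)/0.7 = 53; invert supply for the seller price: ps = (671 − (-49))/6 = 120.
The subsidy must fill the gap: s = ps − pb = 120 − 53 = 67.

Required subsidy s = 67 per unit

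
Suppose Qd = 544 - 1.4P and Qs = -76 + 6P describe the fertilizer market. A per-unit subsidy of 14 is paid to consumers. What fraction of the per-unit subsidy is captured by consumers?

Pre-subsidy: 544 - 1.4P = -76 + 6P gives P* = 3100/37, Q* = 15788/37.
With the rebate, buyers effectively pay Pb = Ps − 14, where Ps is the price sellers receive.
Demand in terms of Ps becomes Qd = 544 − 1.4(Ps − 14) = 563.6 - 1.4Ps. Setting this equal to supply: 563.6 - 1.4Ps = -76 + 6Ps, so Ps = 3198/37.
Buyers pay Pb = 3198/37 − 14 = 2680/37; Q' = -76 + 6·(3198/37) = 16376/37.
Buyers' price falls by P* − Pb = 3100/37 − 2680/37 = 420/37; sellers' price rises by Ps − P* = 3198/37 − 3100/37 = 98/37.
So consumers capture (420/37)/14 = 30/37 of each unit of subsidy.

Consumer share = 30/37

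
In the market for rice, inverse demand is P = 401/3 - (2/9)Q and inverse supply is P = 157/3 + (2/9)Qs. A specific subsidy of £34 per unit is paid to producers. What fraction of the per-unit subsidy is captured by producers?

Pre-subsidy: 401/3 - (2/9)Q = 157/3 + (2/9)Q gives Q* = 183 and P* = 93.
With the subsidy, sellers receive Ps = Pb + 34 for each unit, where Pb is the price buyers pay.
On the curves, Pb = 401/3 - (2/9)Q and Ps = 157/3 + (2/9)Q; the wedge Ps − Pb = 34 gives 157/3 + (2/9)Q − (401/3 - (2/9)Q) = 34, so Q' = 259.5.
Then Pb = 401/3 − (2/9)·259.5 = 76 and Ps = 157/3 + (2/9)·259.5 = 110.
Buyers' price falls by P* − Pb = 93 − 76 = 17; sellers' price rises by Ps − P* = 110 − 93 = 17.
So producers capture 17/34 = 0.5 of each unit of subsidy.

Producer share = 0.5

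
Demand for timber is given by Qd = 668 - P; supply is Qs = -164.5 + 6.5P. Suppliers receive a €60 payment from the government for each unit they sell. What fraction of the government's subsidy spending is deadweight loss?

Pre-subsidy: 668 - P = -164.5 + 6.5P gives P* = 111, Q* = 557.
With the subsidy, sellers receive Ps = Pb + 60 for each unit, where Pb is the price buyers pay.
Supply in terms of Pb becomes Qs = -164.5 + 6.5(Pb + 60) = 225.5 + 6.5Pb. Setting this equal to demand: 668 - Pb = 225.5 + 6.5Pb, so Pb = 59.
Sellers receive Ps = 59 + 60 = 119; Q' = 668 − 1·59 = 609.
ΔCS = ½(557 + 609)(111 − 59) = 30316; ΔPS = ½(557 + 609)(119 − 111) = 4664.
Government spending = 60 × 609 = 36540.
DWL = ½ × 60 × (609 − 557) = 1560; fraction = 1560 / 36540 = 26/609.

DWL / government spending = 26/609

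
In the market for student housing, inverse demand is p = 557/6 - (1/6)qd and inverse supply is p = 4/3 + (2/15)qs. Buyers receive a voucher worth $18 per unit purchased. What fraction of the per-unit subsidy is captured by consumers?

Pre-subsidy: 557/6 - (1/6)q = 4/3 + (2/15)q gives q* = 305 and p* = 42.
With the rebate, buyers effectively pay pb = ps − 18, where ps is the price sellers receive.
On the curves, pb = 557/6 - (1/6)q and ps = 4/3 + (2/15)q; the wedge ps − pb = 18 gives 4/3 + (2/15)q − (557/6 - (1/6)q) = 18, so q' = 365.
Then pb = 557/6 − (1/6)·365 = 32 and ps = 4/3 + (2/15)·365 = 50.
Buyers' price falls by p* − pb = 42 − 32 = 10; sellers' price rises by ps − p* = 50 − 42 = 8.
So consumers capture 10/18 = 5/9 of each unit of subsidy.

Consumer share = 5/9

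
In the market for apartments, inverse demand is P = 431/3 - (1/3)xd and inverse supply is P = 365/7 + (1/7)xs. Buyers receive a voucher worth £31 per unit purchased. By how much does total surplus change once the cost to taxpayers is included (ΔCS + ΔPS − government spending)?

Pre-subsidy: 431/3 - (1/3)x = 365/7 + (1/7)x gives x* = 192.2 and P* = 79.6.
With the rebate, buyers effectively pay Pb = Ps − 31, where Ps is the price sellers receive.
On the curves, Pb = 431/3 - (1/3)x and Ps = 365/7 + (1/7)x; the wedge Ps − Pb = 31 gives 365/7 + (1/7)x − (431/3 - (1/3)x) = 31, so x' = 257.3.
Then Pb = 431/3 − (1/3)·257.3 = 57.9 and Ps = 365/7 + (1/7)·257.3 = 88.9.
ΔCS = ½(192.2 + 257.3)(79.6 − 57.9) = 4877.075; ΔPS = ½(192.2 + 257.3)(88.9 − 79.6) = 2090.175.
Government spending = 31 × 257.3 = 7976.3.
Net change = 4877.075 + 2090.175 − 7976.3 = -1009.05. The loss equals the DWL triangle ½·31·65.1.

Net change in total surplus = -£1009.05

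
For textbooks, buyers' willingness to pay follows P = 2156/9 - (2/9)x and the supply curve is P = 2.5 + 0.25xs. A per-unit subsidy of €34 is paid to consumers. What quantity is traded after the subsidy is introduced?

x' = 574

Pre-subsidy: 2156/9 - (2/9)x = 2.5 + 0.25x gives x* = 502 and P* = 128.
With the rebate, buyers effectively pay Pb = Ps − 34, where Ps is the price sellers receive.
On the curves, Pb = 2156/9 - (2/9)x and Ps = 2.5 + 0.25x; the wedge Ps − Pb = 34 gives 2.5 + 0.25x − (2156/9 - (2/9)x) = 34, so x' = 574.
Then Pb = 2156/9 − (2/9)·574 = 112 and Ps = 2.5 + 0.25·574 = 146.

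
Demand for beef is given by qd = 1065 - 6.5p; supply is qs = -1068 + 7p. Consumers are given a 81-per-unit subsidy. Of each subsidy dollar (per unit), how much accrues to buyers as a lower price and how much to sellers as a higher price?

Pre-subsidy: 1065 - 6.5p = -1068 + 7p gives p* = 158, q* = 38.
With the rebate, buyers effectively pay pb = ps − 81, where ps is the price sellers receive.
Demand in terms of ps becomes qd = 1065 − 6.5(ps − 81) = 1591.5 - 6.5ps. Setting this equal to supply: 1591.5 - 6.5ps = -1068 + 7ps, so ps = 197.
Buyers pay pb = 197 − 81 = 116; q' = -1068 + 7·197 = 311.
Buyers' price falls by p* − pb = 158 − 116 = 42; sellers' price rises by ps − p* = 197 − 158 = 39.

Buyers gain 42 per unit; sellers gain 39 per unit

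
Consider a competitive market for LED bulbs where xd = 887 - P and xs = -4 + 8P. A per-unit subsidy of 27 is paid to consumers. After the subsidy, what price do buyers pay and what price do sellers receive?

Pre-subsidy: 887 - P = -4 + 8P gives P* = 99, x* = 788.
With the rebate, buyers effectively pay Pb = Ps − 27, where Ps is the price sellers receive.
Demand in terms of Ps becomes xd = 887 − 1(Ps − 27) = 914 - Ps. Setting this equal to supply: 914 - Ps = -4 + 8Ps, so Ps = 102.
Buyers pay Pb = 102 − 27 = 75; x' = -4 + 8·102 = 812.

Buyers pay 75; sellers receive 102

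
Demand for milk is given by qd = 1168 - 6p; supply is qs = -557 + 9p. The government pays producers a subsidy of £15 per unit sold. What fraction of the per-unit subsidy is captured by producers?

Pre-subsidy: 1168 - 6p = -557 + 9p gives p* = 115, q* = 478.
With the subsidy, sellers receive ps = pb + 15 for each unit, where pb is the price buyers pay.
Supply in terms of pb becomes qs = -557 + 9(pb + 15) = -422 + 9pb. Setting this equal to demand: 1168 - 6pb = -422 + 9pb, so pb = 106.
Sellers receive ps = 106 + 15 = 121; q' = 1168 − 6·106 = 532.
Buyers' price falls by p* − pb = 115 − 106 = 9; sellers' price rises by ps − p* = 121 − 115 = 6.
So producers capture 6/15 = 0.4 of each unit of subsidy.

Producer share = 0.4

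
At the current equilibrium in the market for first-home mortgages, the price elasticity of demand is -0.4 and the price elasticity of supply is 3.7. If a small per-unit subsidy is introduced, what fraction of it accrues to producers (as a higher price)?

For a small subsidy around the equilibrium, the benefit split depends on the relative slopes, which at a point are proportional to the elasticities.
Buyer share = εs/(εs + |εd|) = 3.7/(3.7 + 0.4) = 37/41; seller share = |εd|/(εs + |εd|) = 4/41.
So producers capture 4/41 of the subsidy.

Producer share = 4/41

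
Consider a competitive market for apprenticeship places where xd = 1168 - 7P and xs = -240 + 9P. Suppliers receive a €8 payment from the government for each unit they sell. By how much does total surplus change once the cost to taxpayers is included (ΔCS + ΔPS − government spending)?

Pre-subsidy: 1168 - 7P = -240 + 9P gives P* = 88, x* = 552.
With the subsidy, sellers receive Ps = Pb + 8 for each unit, where Pb is the price buyers pay.
Supply in terms of Pb becomes xs = -240 + 9(Pb + 8) = -168 + 9Pb. Setting this equal to demand: 1168 - 7Pb = -168 + 9Pb, so Pb = 83.5.
Sellers receive Ps = 83.5 + 8 = 91.5; x' = 1168 − 7·83.5 = 583.5.
ΔCS = ½(552 + 583.5)(88 − 83.5) = 2554.875; ΔPS = ½(552 + 583.5)(91.5 − 88) = 1987.125.
Government spending = 8 × 583.5 = 4668.
Net change = 2554.875 + 1987.125 − 4668 = -126. The loss equals the DWL triangle ½·8·31.5.

Net change in total surplus = -€126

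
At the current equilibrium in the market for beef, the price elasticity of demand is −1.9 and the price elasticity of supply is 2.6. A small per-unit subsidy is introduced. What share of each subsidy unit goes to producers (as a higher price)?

Producer share = 19/45

For a small subsidy around the equilibrium, the benefit split depends on the relative slopes, which at a point are proportional to the elasticities.
Buyer share = εs/(εs + |εd|) = 2.6/(2.6 + 1.9) = 26/45; seller share = |εd|/(εs + |εd|) = 19/45.
So producers capture 19/45 of the subsidy.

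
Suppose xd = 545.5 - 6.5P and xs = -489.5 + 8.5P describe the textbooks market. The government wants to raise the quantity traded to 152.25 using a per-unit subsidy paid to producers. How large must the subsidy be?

At x = 152.25, invert demand for the buyer price: Pb = (545.5 − 152.25)/6.5 = 60.5; invert supply for the seller price: Ps = (152.25 − (-489.5))/8.5 = 75.5.
The subsidy must fill the gap: s = Ps − Pb = 75.5 − 60.5 = 15.

Required subsidy s = 15 per unit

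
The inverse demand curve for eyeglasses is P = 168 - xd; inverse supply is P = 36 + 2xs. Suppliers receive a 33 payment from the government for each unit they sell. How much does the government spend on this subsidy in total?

Pre-subsidy: 168 - x = 36 + 2x gives x* = 44 and P* = 124.
With the subsidy, sellers receive Ps = Pb + 33 for each unit, where Pb is the price buyers pay.
On the curves, Pb = 168 - x and Ps = 36 + 2x; the wedge Ps − Pb = 33 gives 36 + 2x − (168 - x) = 33, so x' = 55.
Then Pb = 168 − 1·55 = 113 and Ps = 36 + 2·55 = 146.
Government outlay = subsidy × quantity = 33 × 55 = 1815.

Government cost = 1815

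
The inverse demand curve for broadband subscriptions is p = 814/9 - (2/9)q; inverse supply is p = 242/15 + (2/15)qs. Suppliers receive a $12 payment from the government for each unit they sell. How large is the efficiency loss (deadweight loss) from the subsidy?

Pre-subsidy: 814/9 - (2/9)q = 242/15 + (2/15)q gives q* = 209 and p* = 44.
With the subsidy, sellers receive ps = pb + 12 for each unit, where pb is the price buyers pay.
On the curves, pb = 814/9 - (2/9)q and ps = 242/15 + (2/15)q; the wedge ps − pb = 12 gives 242/15 + (2/15)q − (814/9 - (2/9)q) = 12, so q' = 242.75.
Then pb = 814/9 − (2/9)·242.75 = 36.5 and ps = 242/15 + (2/15)·242.75 = 48.5.
The subsidy expands output by 242.75 − 209 = 33.75 past the efficient level; on those units the gap between marginal cost and willingness to pay runs from 0 up to 12.
DWL = ½ × 12 × 33.75 = 202.5.

Deadweight loss = $202.5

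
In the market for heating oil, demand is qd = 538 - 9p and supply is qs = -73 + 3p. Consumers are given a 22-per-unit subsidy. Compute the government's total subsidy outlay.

Government cost = 2843.5

Pre-subsidy: 538 - 9p = -73 + 3p gives p* = 611/12, q* = 79.75.
With the rebate, buyers effectively pay pb = ps − 22, where ps is the price sellers receive.
Demand in terms of ps becomes qd = 538 − 9(ps − 22) = 736 - 9ps. Setting this equal to supply: 736 - 9ps = -73 + 3ps, so ps = 809/12.
Buyers pay pb = 809/12 − 22 = 545/12; q' = -73 + 3·(809/12) = 129.25.
Government outlay = subsidy × quantity = 22 × 129.25 = 2843.5.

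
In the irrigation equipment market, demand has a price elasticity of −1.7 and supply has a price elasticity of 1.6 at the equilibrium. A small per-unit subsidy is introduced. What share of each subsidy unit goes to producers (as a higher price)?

Producer share = 17/33

For a small subsidy around the equilibrium, the benefit split depends on the relative slopes, which at a point are proportional to the elasticities.
Buyer share = εs/(εs + |εd|) = 1.6/(1.6 + 1.7) = 16/33; seller share = |εd|/(εs + |εd|) = 17/33.
So producers capture 17/33 of the subsidy.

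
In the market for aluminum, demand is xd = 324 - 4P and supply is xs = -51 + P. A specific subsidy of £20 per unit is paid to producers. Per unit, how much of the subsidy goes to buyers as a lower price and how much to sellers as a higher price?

Buyers gain £4 per unit; sellers gain £16 per unit

Pre-subsidy: 324 - 4P = -51 + P gives P* = 75, x* = 24.
With the subsidy, sellers receive Ps = Pb + 20 for each unit, where Pb is the price buyers pay.
Supply in terms of Pb becomes xs = -51 + 1(Pb + 20) = -31 + Pb. Setting this equal to demand: 324 - 4Pb = -31 + Pb, so Pb = 71.
Sellers receive Ps = 71 + 20 = 91; x' = 324 − 4·71 = 40.
Buyers' price falls by P* − Pb = 75 − 71 = 4; sellers' price rises by Ps − P* = 91 − 75 = 16.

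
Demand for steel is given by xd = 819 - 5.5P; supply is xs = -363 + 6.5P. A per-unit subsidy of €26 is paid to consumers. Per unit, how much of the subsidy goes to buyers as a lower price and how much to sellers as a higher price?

Pre-subsidy: 819 - 5.5P = -363 + 6.5P gives P* = 98.5, x* = 277.25.
With the rebate, buyers effectively pay Pb = Ps − 26, where Ps is the price sellers receive.
Demand in terms of Ps becomes xd = 819 − 5.5(Ps − 26) = 962 - 5.5Ps. Setting this equal to supply: 962 - 5.5Ps = -363 + 6.5Ps, so Ps = 1325/12.
Buyers pay Pb = 1325/12 − 26 = 1013/12; x' = -363 + 6.5·(1325/12) = 8513/24.
Buyers' price falls by P* − Pb = 98.5 − 1013/12 = 169/12; sellers' price rises by Ps − P* = 1325/12 − 98.5 = 143/12.

Buyers gain 169/12 per unit; sellers gain 143/12 per unit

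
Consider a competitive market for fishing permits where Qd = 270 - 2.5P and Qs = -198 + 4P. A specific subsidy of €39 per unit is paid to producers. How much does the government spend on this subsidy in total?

Pre-subsidy: 270 - 2.5P = -198 + 4P gives P* = 72, Q* = 90.
With the subsidy, sellers receive Ps = Pb + 39 for each unit, where Pb is the price buyers pay.
Supply in terms of Pb becomes Qs = -198 + 4(Pb + 39) = -42 + 4Pb. Setting this equal to demand: 270 - 2.5Pb = -42 + 4Pb, so Pb = 48.
Sellers receive Ps = 48 + 39 = 87; Q' = 270 − 2.5·48 = 150.
Government outlay = subsidy × quantity = 39 × 150 = 5850.

Government cost = €5850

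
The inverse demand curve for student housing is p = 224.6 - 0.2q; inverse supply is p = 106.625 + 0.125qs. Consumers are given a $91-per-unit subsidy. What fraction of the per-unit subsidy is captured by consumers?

Consumer share = 8/13

Pre-subsidy: 224.6 - 0.2q = 106.625 + 0.125q gives q* = 363 and p* = 152.
With the rebate, buyers effectively pay pb = ps − 91, where ps is the price sellers receive.
On the curves, pb = 224.6 - 0.2q and ps = 106.625 + 0.125q; the wedge ps − pb = 91 gives 106.625 + 0.125q − (224.6 - 0.2q) = 91, so q' = 643.
Then pb = 224.6 − 0.2·643 = 96 and ps = 106.625 + 0.125·643 = 187.
Buyers' price falls by p* − pb = 152 − 96 = 56; sellers' price rises by ps − p* = 187 − 152 = 35.
So consumers capture 56/91 = 8/13 of each unit of subsidy.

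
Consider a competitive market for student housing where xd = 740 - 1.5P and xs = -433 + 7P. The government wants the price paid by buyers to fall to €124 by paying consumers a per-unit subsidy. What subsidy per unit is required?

At a buyer price of 124, quantity demanded is 740 − 1.5·124 = 554.
Sellers supply 554 only when they receive Ps with -433 + 7·Ps = 554, i.e. Ps = 141.
s = Ps − Pb = 141 − 124 = 17.

Required subsidy s = €17 per unit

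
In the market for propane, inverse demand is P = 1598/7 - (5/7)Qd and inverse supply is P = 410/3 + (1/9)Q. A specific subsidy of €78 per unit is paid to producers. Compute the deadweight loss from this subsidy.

Deadweight loss = €3685.5

Pre-subsidy: 1598/7 - (5/7)Q = 410/3 + (1/9)Q gives Q* = 111 and P* = 149.
With the subsidy, sellers receive Ps = Pb + 78 for each unit, where Pb is the price buyers pay.
On the curves, Pb = 1598/7 - (5/7)Q and Ps = 410/3 + (1/9)Q; the wedge Ps − Pb = 78 gives 410/3 + (1/9)Q − (1598/7 - (5/7)Q) = 78, so Q' = 205.5.
Then Pb = 1598/7 − (5/7)·205.5 = 81.5 and Ps = 410/3 + (1/9)·205.5 = 159.5.
The subsidy expands output by 205.5 − 111 = 94.5 past the efficient level; on those units the gap between marginal cost and willingness to pay runs from 0 up to 78.
DWL = ½ × 78 × 94.5 = 3685.5.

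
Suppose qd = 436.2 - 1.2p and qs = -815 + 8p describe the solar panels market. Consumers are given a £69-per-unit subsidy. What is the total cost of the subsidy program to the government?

Government cost = £23805

Pre-subsidy: 436.2 - 1.2p = -815 + 8p gives p* = 136, q* = 273.
With the rebate, buyers effectively pay pb = ps − 69, where ps is the price sellers receive.
Demand in terms of ps becomes qd = 436.2 − 1.2(ps − 69) = 519 - 1.2ps. Setting this equal to supply: 519 - 1.2ps = -815 + 8ps, so ps = 145.
Buyers pay pb = 145 − 69 = 76; q' = -815 + 8·145 = 345.
Government outlay = subsidy × quantity = 69 × 345 = 23805.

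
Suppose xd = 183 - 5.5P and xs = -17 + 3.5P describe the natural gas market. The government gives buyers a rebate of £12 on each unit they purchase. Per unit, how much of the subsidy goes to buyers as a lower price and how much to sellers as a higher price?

Buyers gain 14/3 per unit; sellers gain 22/3 per unit

Pre-subsidy: 183 - 5.5P = -17 + 3.5P gives P* = 200/9, x* = 547/9.
With the rebate, buyers effectively pay Pb = Ps − 12, where Ps is the price sellers receive.
Demand in terms of Ps becomes xd = 183 − 5.5(Ps − 12) = 249 - 5.5Ps. Setting this equal to supply: 249 - 5.5Ps = -17 + 3.5Ps, so Ps = 266/9.
Buyers pay Pb = 266/9 − 12 = 158/9; x' = -17 + 3.5·(266/9) = 778/9.
Buyers' price falls by P* − Pb = 200/9 − 158/9 = 14/3; sellers' price rises by Ps − P* = 266/9 − 200/9 = 22/3.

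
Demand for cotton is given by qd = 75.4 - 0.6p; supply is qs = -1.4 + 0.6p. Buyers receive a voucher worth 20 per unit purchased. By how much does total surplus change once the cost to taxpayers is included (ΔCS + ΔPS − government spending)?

Net change in total surplus = -60

Pre-subsidy: 75.4 - 0.6p = -1.4 + 0.6p gives p* = 64, q* = 37.
With the rebate, buyers effectively pay pb = ps − 20, where ps is the price sellers receive.
Demand in terms of ps becomes qd = 75.4 − 0.6(ps − 20) = 87.4 - 0.6ps. Setting this equal to supply: 87.4 - 0.6ps = -1.4 + 0.6ps, so ps = 74.
Buyers pay pb = 74 − 20 = 54; q' = -1.4 + 0.6·74 = 43.
ΔCS = ½(37 + 43)(64 − 54) = 400; ΔPS = ½(37 + 43)(74 − 64) = 400.
Government spending = 20 × 43 = 860.
Net change = 400 + 400 − 860 = -60. The loss equals the DWL triangle ½·20·6.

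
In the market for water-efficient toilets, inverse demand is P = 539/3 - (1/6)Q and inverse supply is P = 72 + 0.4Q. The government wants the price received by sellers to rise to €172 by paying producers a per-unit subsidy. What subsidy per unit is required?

Required subsidy s = €34 per unit

At a seller price of 172, quantity supplied is -180 + 2.5·172 = 250.
Buyers absorb 250 only when they pay Pb = 539/3 − (1/6)·250 = 138.
s = Ps − Pb = 172 − 138 = 34.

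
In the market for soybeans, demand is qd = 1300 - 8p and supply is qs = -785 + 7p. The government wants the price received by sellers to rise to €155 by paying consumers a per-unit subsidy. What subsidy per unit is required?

Required subsidy s = €30 per unit

At a seller price of 155, quantity supplied is -785 + 7·155 = 300.
Buyers absorb 300 only when they pay pb with 1300 − 8·pb = 300, i.e. pb = 125.
s = ps − pb = 155 − 125 = 30.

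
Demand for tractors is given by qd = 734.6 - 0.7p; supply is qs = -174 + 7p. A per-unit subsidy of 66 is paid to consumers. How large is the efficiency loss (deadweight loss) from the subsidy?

Pre-subsidy: 734.6 - 0.7p = -174 + 7p gives p* = 118, q* = 652.
With the rebate, buyers effectively pay pb = ps − 66, where ps is the price sellers receive.
Demand in terms of ps becomes qd = 734.6 − 0.7(ps − 66) = 780.8 - 0.7ps. Setting this equal to supply: 780.8 - 0.7ps = -174 + 7ps, so ps = 124.
Buyers pay pb = 124 − 66 = 58; q' = -174 + 7·124 = 694.
The subsidy expands output by 694 − 652 = 42 past the efficient level; on those units the gap between marginal cost and willingness to pay runs from 0 up to 66.
DWL = ½ × 66 × 42 = 1386.

Deadweight loss = 1386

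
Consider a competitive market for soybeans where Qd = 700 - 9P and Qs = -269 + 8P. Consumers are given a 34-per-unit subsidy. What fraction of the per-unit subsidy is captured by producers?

Pre-subsidy: 700 - 9P = -269 + 8P gives P* = 57, Q* = 187.
With the rebate, buyers effectively pay Pb = Ps − 34, where Ps is the price sellers receive.
Demand in terms of Ps becomes Qd = 700 − 9(Ps − 34) = 1006 - 9Ps. Setting this equal to supply: 1006 - 9Ps = -269 + 8Ps, so Ps = 75.
Buyers pay Pb = 75 − 34 = 41; Q' = -269 + 8·75 = 331.
Buyers' price falls by P* − Pb = 57 − 41 = 16; sellers' price rises by Ps − P* = 75 − 57 = 18.
So producers capture 18/34 = 9/17 of each unit of subsidy.

Producer share = 9/17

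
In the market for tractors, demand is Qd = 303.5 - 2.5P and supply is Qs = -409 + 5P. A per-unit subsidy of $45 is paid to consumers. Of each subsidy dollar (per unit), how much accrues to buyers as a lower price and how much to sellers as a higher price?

Buyers gain $30 per unit; sellers gain $15 per unit

Pre-subsidy: 303.5 - 2.5P = -409 + 5P gives P* = 95, Q* = 66.
With the rebate, buyers effectively pay Pb = Ps − 45, where Ps is the price sellers receive.
Demand in terms of Ps becomes Qd = 303.5 − 2.5(Ps − 45) = 416 - 2.5Ps. Setting this equal to supply: 416 - 2.5Ps = -409 + 5Ps, so Ps = 110.
Buyers pay Pb = 110 − 45 = 65; Q' = -409 + 5·110 = 141.
Buyers' price falls by P* − Pb = 95 − 65 = 30; sellers' price rises by Ps − P* = 110 − 95 = 15.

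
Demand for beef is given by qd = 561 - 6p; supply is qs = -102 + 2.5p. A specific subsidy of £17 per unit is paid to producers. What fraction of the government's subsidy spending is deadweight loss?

Pre-subsidy: 561 - 6p = -102 + 2.5p gives p* = 78, q* = 93.
With the subsidy, sellers receive ps = pb + 17 for each unit, where pb is the price buyers pay.
Supply in terms of pb becomes qs = -102 + 2.5(pb + 17) = -59.5 + 2.5pb. Setting this equal to demand: 561 - 6pb = -59.5 + 2.5pb, so pb = 73.
Sellers receive ps = 73 + 17 = 90; q' = 561 − 6·73 = 123.
ΔCS = ½(93 + 123)(78 − 73) = 540; ΔPS = ½(93 + 123)(90 − 78) = 1296.
Government spending = 17 × 123 = 2091.
DWL = ½ × 17 × (123 − 93) = 255; fraction = 255 / 2091 = 5/41.

DWL / government spending = 5/41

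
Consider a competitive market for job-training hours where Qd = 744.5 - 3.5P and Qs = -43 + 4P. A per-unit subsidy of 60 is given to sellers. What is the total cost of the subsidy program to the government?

Government cost = 29340

Pre-subsidy: 744.5 - 3.5P = -43 + 4P gives P* = 105, Q* = 377.
With the subsidy, sellers receive Ps = Pb + 60 for each unit, where Pb is the price buyers pay.
Supply in terms of Pb becomes Qs = -43 + 4(Pb + 60) = 197 + 4Pb. Setting this equal to demand: 744.5 - 3.5Pb = 197 + 4Pb, so Pb = 73.
Sellers receive Ps = 73 + 60 = 133; Q' = 744.5 − 3.5·73 = 489.
Government outlay = subsidy × quantity = 60 × 489 = 29340.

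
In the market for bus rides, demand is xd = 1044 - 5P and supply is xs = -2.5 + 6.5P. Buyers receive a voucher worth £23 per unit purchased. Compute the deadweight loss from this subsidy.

Deadweight loss = £747.5

Pre-subsidy: 1044 - 5P = -2.5 + 6.5P gives P* = 91, x* = 589.
With the rebate, buyers effectively pay Pb = Ps − 23, where Ps is the price sellers receive.
Demand in terms of Ps becomes xd = 1044 − 5(Ps − 23) = 1159 - 5Ps. Setting this equal to supply: 1159 - 5Ps = -2.5 + 6.5Ps, so Ps = 101.
Buyers pay Pb = 101 − 23 = 78; x' = -2.5 + 6.5·101 = 654.
The subsidy expands output by 654 − 589 = 65 past the efficient level; on those units the gap between marginal cost and willingness to pay runs from 0 up to 23.
DWL = ½ × 23 × 65 = 747.5.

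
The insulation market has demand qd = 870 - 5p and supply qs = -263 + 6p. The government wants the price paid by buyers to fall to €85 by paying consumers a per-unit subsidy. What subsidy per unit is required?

Required subsidy s = €33 per unit

At a buyer price of 85, quantity demanded is 870 − 5·85 = 445.
Sellers supply 445 only when they receive ps with -263 + 6·ps = 445, i.e. ps = 118.
s = ps − pb = 118 − 85 = 33.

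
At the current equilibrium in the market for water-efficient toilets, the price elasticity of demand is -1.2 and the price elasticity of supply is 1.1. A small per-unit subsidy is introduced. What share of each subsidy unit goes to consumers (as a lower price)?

Consumer share = 11/23

For a small subsidy around the equilibrium, the benefit split depends on the relative slopes, which at a point are proportional to the elasticities.
Buyer share = εs/(εs + |εd|) = 1.1/(1.1 + 1.2) = 11/23; seller share = |εd|/(εs + |εd|) = 12/23.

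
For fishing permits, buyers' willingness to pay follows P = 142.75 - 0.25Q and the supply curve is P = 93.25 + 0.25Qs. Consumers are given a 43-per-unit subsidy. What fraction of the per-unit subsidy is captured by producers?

Producer share = 0.5

Pre-subsidy: 142.75 - 0.25Q = 93.25 + 0.25Q gives Q* = 99 and P* = 118.
With the rebate, buyers effectively pay Pb = Ps − 43, where Ps is the price sellers receive.
On the curves, Pb = 142.75 - 0.25Q and Ps = 93.25 + 0.25Q; the wedge Ps − Pb = 43 gives 93.25 + 0.25Q − (142.75 - 0.25Q) = 43, so Q' = 185.
Then Pb = 142.75 − 0.25·185 = 96.5 and Ps = 93.25 + 0.25·185 = 139.5.
Buyers' price falls by P* − Pb = 118 − 96.5 = 21.5; sellers' price rises by Ps − P* = 139.5 − 118 = 21.5.
So producers capture 21.5/43 = 0.5 of each unit of subsidy.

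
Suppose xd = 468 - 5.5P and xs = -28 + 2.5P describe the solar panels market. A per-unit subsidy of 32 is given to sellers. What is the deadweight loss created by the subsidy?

Deadweight loss = 880

Pre-subsidy: 468 - 5.5P = -28 + 2.5P gives P* = 62, x* = 127.
With the subsidy, sellers receive Ps = Pb + 32 for each unit, where Pb is the price buyers pay.
Supply in terms of Pb becomes xs = -28 + 2.5(Pb + 32) = 52 + 2.5Pb. Setting this equal to demand: 468 - 5.5Pb = 52 + 2.5Pb, so Pb = 52.
Sellers receive Ps = 52 + 32 = 84; x' = 468 − 5.5·52 = 182.
The subsidy expands output by 182 − 127 = 55 past the efficient level; on those units the gap between marginal cost and willingness to pay runs from 0 up to 32.
DWL = ½ × 32 × 55 = 880.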